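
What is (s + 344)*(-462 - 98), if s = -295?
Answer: -27440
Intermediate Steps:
(s + 344)*(-462 - 98) = (-295 + 344)*(-462 - 98) = 49*(-560) = -27440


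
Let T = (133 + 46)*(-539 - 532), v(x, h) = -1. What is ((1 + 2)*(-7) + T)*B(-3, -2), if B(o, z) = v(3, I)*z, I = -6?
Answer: -383460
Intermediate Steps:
B(o, z) = -z
T = -191709 (T = 179*(-1071) = -191709)
((1 + 2)*(-7) + T)*B(-3, -2) = ((1 + 2)*(-7) - 191709)*(-1*(-2)) = (3*(-7) - 191709)*2 = (-21 - 191709)*2 = -191730*2 = -383460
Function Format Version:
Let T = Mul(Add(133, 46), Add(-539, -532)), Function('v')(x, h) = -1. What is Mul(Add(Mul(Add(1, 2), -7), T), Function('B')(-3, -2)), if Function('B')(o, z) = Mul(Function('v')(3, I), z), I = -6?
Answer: -383460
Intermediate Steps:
Function('B')(o, z) = Mul(-1, z)
T = -191709 (T = Mul(179, -1071) = -191709)
Mul(Add(Mul(Add(1, 2), -7), T), Function('B')(-3, -2)) = Mul(Add(Mul(Add(1, 2), -7), -191709), Mul(-1, -2)) = Mul(Add(Mul(3, -7), -191709), 2) = Mul(Add(-21, -191709), 2) = Mul(-191730, 2) = -383460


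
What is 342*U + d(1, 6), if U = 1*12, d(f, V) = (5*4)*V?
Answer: 4224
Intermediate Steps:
d(f, V) = 20*V
U = 12
342*U + d(1, 6) = 342*12 + 20*6 = 4104 + 120 = 4224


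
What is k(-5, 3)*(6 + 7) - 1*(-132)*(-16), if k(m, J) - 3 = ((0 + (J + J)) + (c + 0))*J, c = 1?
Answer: -1800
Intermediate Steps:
k(m, J) = 3 + J*(1 + 2*J) (k(m, J) = 3 + ((0 + (J + J)) + (1 + 0))*J = 3 + ((0 + 2*J) + 1)*J = 3 + (2*J + 1)*J = 3 + (1 + 2*J)*J = 3 + J*(1 + 2*J))
k(-5, 3)*(6 + 7) - 1*(-132)*(-16) = (3 + 3 + 2*3²)*(6 + 7) - 1*(-132)*(-16) = (3 + 3 + 2*9)*13 + 132*(-16) = (3 + 3 + 18)*13 - 2112 = 24*13 - 2112 = 312 - 2112 = -1800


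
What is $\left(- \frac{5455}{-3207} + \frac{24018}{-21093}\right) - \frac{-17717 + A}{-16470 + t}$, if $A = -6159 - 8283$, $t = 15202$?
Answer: $- \frac{709057744019}{28591392756} \approx -24.8$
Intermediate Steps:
$A = -14442$
$\left(- \frac{5455}{-3207} + \frac{24018}{-21093}\right) - \frac{-17717 + A}{-16470 + t} = \left(- \frac{5455}{-3207} + \frac{24018}{-21093}\right) - \frac{-17717 - 14442}{-16470 + 15202} = \left(\left(-5455\right) \left(- \frac{1}{3207}\right) + 24018 \left(- \frac{1}{21093}\right)\right) - - \frac{32159}{-1268} = \left(\frac{5455}{3207} - \frac{8006}{7031}\right) - \left(-32159\right) \left(- \frac{1}{1268}\right) = \frac{12678863}{22548417} - \frac{32159}{1268} = - \frac{709057744019}{28591392756}$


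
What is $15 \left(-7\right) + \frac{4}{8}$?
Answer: $- \frac{209}{2} \approx -104.5$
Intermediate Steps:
$15 \left(-7\right) + \frac{4}{8} = -105 + 4 \cdot \frac{1}{8} = -105 + \frac{1}{2} = - \frac{209}{2}$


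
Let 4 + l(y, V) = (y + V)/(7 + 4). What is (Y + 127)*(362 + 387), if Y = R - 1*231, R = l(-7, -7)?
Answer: -900298/11 ≈ -81845.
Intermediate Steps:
l(y, V) = -4 + V/11 + y/11 (l(y, V) = -4 + (y + V)/(7 + 4) = -4 + (V + y)/11 = -4 + (V + y)*(1/11) = -4 + (V/11 + y/11) = -4 + V/11 + y/11)
R = -58/11 (R = -4 + (1/11)*(-7) + (1/11)*(-7) = -4 - 7/11 - 7/11 = -58/11 ≈ -5.2727)
Y = -2599/11 (Y = -58/11 - 1*231 = -58/11 - 231 = -2599/11 ≈ -236.27)
(Y + 127)*(362 + 387) = (-2599/11 + 127)*(362 + 387) = -1202/11*749 = -900298/11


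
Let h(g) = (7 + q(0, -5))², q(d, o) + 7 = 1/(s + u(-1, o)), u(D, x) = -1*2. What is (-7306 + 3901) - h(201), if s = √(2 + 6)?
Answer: -13623/4 - √2/2 ≈ -3406.5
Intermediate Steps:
u(D, x) = -2
s = 2*√2 (s = √8 = 2*√2 ≈ 2.8284)
q(d, o) = -7 + 1/(-2 + 2*√2) (q(d, o) = -7 + 1/(2*√2 - 2) = -7 + 1/(-2 + 2*√2))
h(g) = (½ + √2/2)² (h(g) = (7 + (-13/2 + √2/2))² = (½ + √2/2)²)
(-7306 + 3901) - h(201) = (-7306 + 3901) - 1/(4*(1 - √2)²) = -3405 - 1/(4*(1 - √2)²)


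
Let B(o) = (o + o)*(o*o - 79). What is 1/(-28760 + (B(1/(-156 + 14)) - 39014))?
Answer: -1431644/97026647501 ≈ -1.4755e-5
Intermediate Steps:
B(o) = 2*o*(-79 + o²) (B(o) = (2*o)*(o² - 79) = (2*o)*(-79 + o²) = 2*o*(-79 + o²))
1/(-28760 + (B(1/(-156 + 14)) - 39014)) = 1/(-28760 + (2*(-79 + (1/(-156 + 14))²)/(-156 + 14) - 39014)) = 1/(-28760 + (2*(-79 + (1/(-142))²)/(-142) - 39014)) = 1/(-28760 + (2*(-1/142)*(-79 + (-1/142)²) - 39014)) = 1/(-28760 + (2*(-1/142)*(-79 + 1/20164) - 39014)) = 1/(-28760 + (2*(-1/142)*(-1592955/20164) - 39014)) = 1/(-28760 + (1592955/1431644 - 39014)) = 1/(-28760 - 55852566061/1431644) = 1/(-97026647501/1431644) = -1431644/97026647501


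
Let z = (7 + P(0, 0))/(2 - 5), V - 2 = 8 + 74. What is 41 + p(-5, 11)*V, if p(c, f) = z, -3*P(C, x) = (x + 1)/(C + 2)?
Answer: -451/3 ≈ -150.33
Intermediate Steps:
V = 84 (V = 2 + (8 + 74) = 2 + 82 = 84)
P(C, x) = -(1 + x)/(3*(2 + C)) (P(C, x) = -(x + 1)/(3*(C + 2)) = -(1 + x)/(3*(2 + C)))
z = -41/18 (z = (7 + (-1 - 1*0)/(3*(2 + 0)))/(2 - 5) = (7 + (⅓)*(-1 + 0)/2)/(-3) = (7 + (⅓)*(½)*(-1))*(-⅓) = (7 - ⅙)*(-⅓) = (41/6)*(-⅓) = -41/18 ≈ -2.2778)
p(c, f) = -41/18
41 + p(-5, 11)*V = 41 - 41/18*84 = 41 - 574/3 = -451/3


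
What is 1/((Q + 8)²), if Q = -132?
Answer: 1/15376 ≈ 6.5036e-5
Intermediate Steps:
1/((Q + 8)²) = 1/((-132 + 8)²) = 1/((-124)²) = 1/15376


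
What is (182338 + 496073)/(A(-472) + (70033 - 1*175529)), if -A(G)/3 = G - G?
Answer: -678411/105496 ≈ -6.4307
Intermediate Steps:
A(G) = 0 (A(G) = -3*(G - G) = -3*0 = 0)
(182338 + 496073)/(A(-472) + (70033 - 1*175529)) = (182338 + 496073)/(0 + (70033 - 1*175529)) = 678411/(0 + (70033 - 175529)) = 678411/(0 - 105496) = 678411/(-105496) = 678411*(-1/105496) = -678411/105496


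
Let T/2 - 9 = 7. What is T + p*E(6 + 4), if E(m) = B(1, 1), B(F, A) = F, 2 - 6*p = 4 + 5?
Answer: 185/6 ≈ 30.833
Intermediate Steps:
p = -7/6 (p = ⅓ - (4 + 5)/6 = ⅓ - ⅙*9 = ⅓ - 3/2 = -7/6 ≈ -1.1667)
E(m) = 1
T = 32 (T = 18 + 2*7 = 18 + 14 = 32)
T + p*E(6 + 4) = 32 - 7/6*1 = 32 - 7/6 = 185/6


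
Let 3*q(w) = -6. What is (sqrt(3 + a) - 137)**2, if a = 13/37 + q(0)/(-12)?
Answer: (30414 - sqrt(173382))**2/49284 ≈ 18259.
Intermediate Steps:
q(w) = -2 (q(w) = (1/3)*(-6) = -2)
a = 115/222 (a = 13/37 - 2/(-12) = 13*(1/37) - 2*(-1/12) = 13/37 + 1/6 = 115/222 ≈ 0.51802)
(sqrt(3 + a) - 137)**2 = (sqrt(3 + 115/222) - 137)**2 = (sqrt(781/222) - 137)**2 = (sqrt(173382)/222 - 137)**2 = (-137 + sqrt(173382)/222)**2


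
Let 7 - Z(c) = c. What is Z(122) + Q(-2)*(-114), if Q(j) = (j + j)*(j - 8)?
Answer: -4675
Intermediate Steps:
Q(j) = 2*j*(-8 + j) (Q(j) = (2*j)*(-8 + j) = 2*j*(-8 + j))
Z(c) = 7 - c
Z(122) + Q(-2)*(-114) = (7 - 1*122) + (2*(-2)*(-8 - 2))*(-114) = (7 - 122) + (2*(-2)*(-10))*(-114) = -115 + 40*(-114) = -115 - 4560 = -4675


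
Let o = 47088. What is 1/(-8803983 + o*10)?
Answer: -1/8333103 ≈ -1.2000e-7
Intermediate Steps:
1/(-8803983 + o*10) = 1/(-8803983 + 47088*10) = 1/(-8803983 + 470880) = 1/(-8333103) = -1/8333103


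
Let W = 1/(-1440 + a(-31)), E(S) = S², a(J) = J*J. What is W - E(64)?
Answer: -1961985/479 ≈ -4096.0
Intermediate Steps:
a(J) = J²
W = -1/479 (W = 1/(-1440 + (-31)²) = 1/(-1440 + 961) = 1/(-479) = -1/479 ≈ -0.0020877)
W - E(64) = -1/479 - 1*64² = -1/479 - 1*4096 = -1/479 - 4096 = -1961985/479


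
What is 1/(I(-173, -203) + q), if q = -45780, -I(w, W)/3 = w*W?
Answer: -1/151137 ≈ -6.6165e-6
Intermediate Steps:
I(w, W) = -3*W*w (I(w, W) = -3*w*W = -3*W*w)
1/(I(-173, -203) + q) = 1/(-3*(-203)*(-173) - 45780) = 1/(-105357 - 45780) = 1/(-151137) = -1/151137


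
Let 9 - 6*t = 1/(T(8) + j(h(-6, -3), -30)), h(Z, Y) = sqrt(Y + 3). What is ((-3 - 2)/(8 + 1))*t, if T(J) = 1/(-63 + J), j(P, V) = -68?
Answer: -84310/101007 ≈ -0.83469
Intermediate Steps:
h(Z, Y) = sqrt(3 + Y)
t = 16862/11223 (t = 3/2 - 1/(6*(1/(-63 + 8) - 68)) = 3/2 - 1/(6*(1/(-55) - 68)) = 3/2 - 1/(6*(-1/55 - 68)) = 3/2 - 1/(6*(-3741/55)) = 3/2 - 1/6*(-55/3741) = 3/2 + 55/22446 = 16862/11223 ≈ 1.5025)
((-3 - 2)/(8 + 1))*t = ((-3 - 2)/(8 + 1))*(16862/11223) = -5/9*(16862/11223) = -5*1/9*(16862/11223) = -5/9*16862/11223 = -84310/101007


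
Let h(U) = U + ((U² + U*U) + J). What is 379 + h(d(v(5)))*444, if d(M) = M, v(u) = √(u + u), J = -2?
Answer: 8371 + 444*√10 ≈ 9775.0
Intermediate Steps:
v(u) = √2*√u (v(u) = √(2*u) = √2*√u)
h(U) = -2 + U + 2*U² (h(U) = U + ((U² + U*U) - 2) = U + ((U² + U²) - 2) = U + (2*U² - 2) = U + (-2 + 2*U²) = -2 + U + 2*U²)
379 + h(d(v(5)))*444 = 379 + (-2 + √2*√5 + 2*(√2*√5)²)*444 = 379 + (-2 + √10 + 2*(√10)²)*444 = 379 + (-2 + √10 + 2*10)*444 = 379 + (-2 + √10 + 20)*444 = 379 + (18 + √10)*444 = 379 + (7992 + 444*√10) = 8371 + 444*√10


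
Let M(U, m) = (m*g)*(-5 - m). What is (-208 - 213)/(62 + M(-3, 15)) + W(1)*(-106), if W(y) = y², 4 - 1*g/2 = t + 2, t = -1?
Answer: -183807/1738 ≈ -105.76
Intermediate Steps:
g = 6 (g = 8 - 2*(-1 + 2) = 8 - 2*1 = 8 - 2 = 6)
M(U, m) = 6*m*(-5 - m) (M(U, m) = (m*6)*(-5 - m) = (6*m)*(-5 - m) = 6*m*(-5 - m))
(-208 - 213)/(62 + M(-3, 15)) + W(1)*(-106) = (-208 - 213)/(62 - 6*15*(5 + 15)) + 1²*(-106) = -421/(62 - 6*15*20) + 1*(-106) = -421/(62 - 1800) - 106 = -421/(-1738) - 106 = -421*(-1/1738) - 106 = 421/1738 - 106 = -183807/1738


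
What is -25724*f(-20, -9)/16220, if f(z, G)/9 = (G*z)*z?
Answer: 41672880/811 ≈ 51385.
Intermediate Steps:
f(z, G) = 9*G*z**2 (f(z, G) = 9*((G*z)*z) = 9*(G*z**2) = 9*G*z**2)
-25724*f(-20, -9)/16220 = -25724/(16220/((9*(-9)*(-20)**2))) = -25724/(16220/((9*(-9)*400))) = -25724/(16220/(-32400)) = -25724/(16220*(-1/32400)) = -25724/(-811/1620) = -25724*(-1620/811) = 41672880/811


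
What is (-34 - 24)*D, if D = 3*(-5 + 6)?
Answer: -174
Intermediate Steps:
D = 3 (D = 3*1 = 3)
(-34 - 24)*D = (-34 - 24)*3 = -58*3 = -174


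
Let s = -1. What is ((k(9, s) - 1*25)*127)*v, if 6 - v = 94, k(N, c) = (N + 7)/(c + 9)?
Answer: 257048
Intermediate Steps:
k(N, c) = (7 + N)/(9 + c)
v = -88 (v = 6 - 1*94 = 6 - 94 = -88)
((k(9, s) - 1*25)*127)*v = (((7 + 9)/(9 - 1) - 1*25)*127)*(-88) = ((16/8 - 25)*127)*(-88) = (((1/8)*16 - 25)*127)*(-88) = ((2 - 25)*127)*(-88) = -23*127*(-88) = -2921*(-88) = 257048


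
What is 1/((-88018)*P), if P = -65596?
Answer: 1/5773628728 ≈ 1.7320e-10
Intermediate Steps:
1/((-88018)*P) = 1/(-88018*(-65596)) = -1/88018*(-1/65596) = 1/5773628728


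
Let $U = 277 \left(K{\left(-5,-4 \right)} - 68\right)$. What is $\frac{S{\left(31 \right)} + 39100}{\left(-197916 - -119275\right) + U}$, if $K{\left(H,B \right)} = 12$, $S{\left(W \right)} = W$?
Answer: $- \frac{39131}{94153} \approx -0.41561$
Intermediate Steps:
$U = -15512$ ($U = 277 \left(12 - 68\right) = 277 \left(-56\right) = -15512$)
$\frac{S{\left(31 \right)} + 39100}{\left(-197916 - -119275\right) + U} = \frac{31 + 39100}{\left(-197916 - -119275\right) - 15512} = \frac{39131}{\left(-197916 + 119275\right) - 15512} = \frac{39131}{-78641 - 15512} = \frac{39131}{-94153} = 39131 \left(- \frac{1}{94153}\right) = - \frac{39131}{94153}$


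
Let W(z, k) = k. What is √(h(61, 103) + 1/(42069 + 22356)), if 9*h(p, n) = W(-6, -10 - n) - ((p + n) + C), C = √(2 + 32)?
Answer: √(-5109823348 - 18447025*√34)/12885 ≈ 5.6059*I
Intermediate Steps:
C = √34 ≈ 5.8309
h(p, n) = -10/9 - 2*n/9 - p/9 - √34/9 (h(p, n) = ((-10 - n) - ((p + n) + √34))/9 = ((-10 - n) - ((n + p) + √34))/9 = ((-10 - n) - (n + p + √34))/9 = ((-10 - n) + (-n - p - √34))/9 = (-10 - p - √34 - 2*n)/9 = -10/9 - 2*n/9 - p/9 - √34/9)
√(h(61, 103) + 1/(42069 + 22356)) = √((-10/9 - 2/9*103 - ⅑*61 - √34/9) + 1/(42069 + 22356)) = √((-10/9 - 206/9 - 61/9 - √34/9) + 1/64425) = √((-277/9 - √34/9) + 1/64425) = √(-5948572/193275 - √34/9)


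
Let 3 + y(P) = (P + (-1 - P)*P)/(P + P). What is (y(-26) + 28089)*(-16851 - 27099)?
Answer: -1234951050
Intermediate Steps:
y(P) = -3 + (P + P*(-1 - P))/(2*P) (y(P) = -3 + (P + (-1 - P)*P)/(P + P) = -3 + (P + P*(-1 - P))/((2*P)) = -3 + (P + P*(-1 - P))*(1/(2*P)) = -3 + (P + P*(-1 - P))/(2*P))
(y(-26) + 28089)*(-16851 - 27099) = ((-3 - ½*(-26)) + 28089)*(-16851 - 27099) = ((-3 + 13) + 28089)*(-43950) = (10 + 28089)*(-43950) = 28099*(-43950) = -1234951050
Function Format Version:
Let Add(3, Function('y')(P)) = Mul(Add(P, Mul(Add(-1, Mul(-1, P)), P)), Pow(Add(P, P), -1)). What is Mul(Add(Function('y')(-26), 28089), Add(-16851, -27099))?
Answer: -1234951050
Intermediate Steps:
Function('y')(P) = Add(-3, Mul(Rational(1, 2), Pow(P, -1), Add(P, Mul(P, Add(-1, Mul(-1, P)))))) (Function('y')(P) = Add(-3, Mul(Add(P, Mul(Add(-1, Mul(-1, P)), P)), Pow(Add(P, P), -1))) = Add(-3, Mul(Add(P, Mul(P, Add(-1, Mul(-1, P)))), Pow(Mul(2, P), -1))) = Add(-3, Mul(Add(P, Mul(P, Add(-1, Mul(-1, P)))), Mul(Rational(1, 2), Pow(P, -1)))) = Add(-3, Mul(Rational(1, 2), Pow(P, -1), Add(P, Mul(P, Add(-1, Mul(-1, P)))))))
Mul(Add(Function('y')(-26), 28089), Add(-16851, -27099)) = Mul(Add(Add(-3, Mul(Rational(-1, 2), -26)), 28089), Add(-16851, -27099)) = Mul(Add(Add(-3, 13), 28089), -43950) = Mul(Add(10, 28089), -43950) = Mul(28099, -43950) = -1234951050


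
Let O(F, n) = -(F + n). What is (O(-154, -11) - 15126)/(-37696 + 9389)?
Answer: 14961/28307 ≈ 0.52853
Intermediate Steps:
O(F, n) = -F - n
(O(-154, -11) - 15126)/(-37696 + 9389) = ((-1*(-154) - 1*(-11)) - 15126)/(-37696 + 9389) = ((154 + 11) - 15126)/(-28307) = (165 - 15126)*(-1/28307) = -14961*(-1/28307) = 14961/28307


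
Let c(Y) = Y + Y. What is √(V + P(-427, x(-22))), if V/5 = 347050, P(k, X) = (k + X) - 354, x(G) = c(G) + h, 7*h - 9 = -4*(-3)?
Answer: 2*√433607 ≈ 1317.0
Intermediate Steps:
c(Y) = 2*Y
h = 3 (h = 9/7 + (-4*(-3))/7 = 9/7 + (⅐)*12 = 9/7 + 12/7 = 3)
x(G) = 3 + 2*G (x(G) = 2*G + 3 = 3 + 2*G)
P(k, X) = -354 + X + k (P(k, X) = (X + k) - 354 = -354 + X + k)
V = 1735250 (V = 5*347050 = 1735250)
√(V + P(-427, x(-22))) = √(1735250 + (-354 + (3 + 2*(-22)) - 427)) = √(1735250 + (-354 + (3 - 44) - 427)) = √(1735250 + (-354 - 41 - 427)) = √(1735250 - 822) = √1734428 = 2*√433607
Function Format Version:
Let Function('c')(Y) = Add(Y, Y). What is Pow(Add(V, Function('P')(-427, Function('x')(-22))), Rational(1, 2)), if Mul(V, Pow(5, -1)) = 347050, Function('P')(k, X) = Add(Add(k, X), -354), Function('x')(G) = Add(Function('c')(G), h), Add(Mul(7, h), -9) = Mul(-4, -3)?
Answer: Mul(2, Pow(433607, Rational(1, 2))) ≈ 1317.0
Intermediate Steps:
Function('c')(Y) = Mul(2, Y)
h = 3 (h = Add(Rational(9, 7), Mul(Rational(1, 7), Mul(-4, -3))) = Add(Rational(9, 7), Mul(Rational(1, 7), 12)) = Add(Rational(9, 7), Rational(12, 7)) = 3)
Function('x')(G) = Add(3, Mul(2, G)) (Function('x')(G) = Add(Mul(2, G), 3) = Add(3, Mul(2, G)))
Function('P')(k, X) = Add(-354, X, k) (Function('P')(k, X) = Add(Add(X, k), -354) = Add(-354, X, k))
V = 1735250 (V = Mul(5, 347050) = 1735250)
Pow(Add(V, Function('P')(-427, Function('x')(-22))), Rational(1, 2)) = Pow(Add(1735250, Add(-354, Add(3, Mul(2, -22)), -427)), Rational(1, 2)) = Pow(Add(1735250, Add(-354, Add(3, -44), -427)), Rational(1, 2)) = Pow(Add(1735250, Add(-354, -41, -427)), Rational(1, 2)) = Pow(Add(1735250, -822), Rational(1, 2)) = Pow(1734428, Rational(1, 2)) = Mul(2, Pow(433607, Rational(1, 2)))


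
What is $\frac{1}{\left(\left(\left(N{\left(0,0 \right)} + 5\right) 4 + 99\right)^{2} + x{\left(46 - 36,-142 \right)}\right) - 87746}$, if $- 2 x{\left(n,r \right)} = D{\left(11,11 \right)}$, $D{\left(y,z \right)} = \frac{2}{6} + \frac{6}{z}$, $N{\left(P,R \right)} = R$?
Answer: $- \frac{66}{4856639} \approx -1.359 \cdot 10^{-5}$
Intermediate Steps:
$D{\left(y,z \right)} = \frac{1}{3} + \frac{6}{z}$ ($D{\left(y,z \right)} = 2 \cdot \frac{1}{6} + \frac{6}{z} = \frac{1}{3} + \frac{6}{z}$)
$x{\left(n,r \right)} = - \frac{29}{66}$ ($x{\left(n,r \right)} = - \frac{\frac{1}{3} \cdot \frac{1}{11} \left(18 + 11\right)}{2} = - \frac{\frac{1}{3} \cdot \frac{1}{11} \cdot 29}{2} = \left(- \frac{1}{2}\right) \frac{29}{33} = - \frac{29}{66}$)
$\frac{1}{\left(\left(\left(N{\left(0,0 \right)} + 5\right) 4 + 99\right)^{2} + x{\left(46 - 36,-142 \right)}\right) - 87746} = \frac{1}{\left(\left(\left(0 + 5\right) 4 + 99\right)^{2} - \frac{29}{66}\right) - 87746} = \frac{1}{\left(\left(5 \cdot 4 + 99\right)^{2} - \frac{29}{66}\right) - 87746} = \frac{1}{\left(\left(20 + 99\right)^{2} - \frac{29}{66}\right) - 87746} = \frac{1}{\left(119^{2} - \frac{29}{66}\right) - 87746} = \frac{1}{\left(14161 - \frac{29}{66}\right) - 87746} = \frac{1}{\frac{934597}{66} - 87746} = \frac{1}{- \frac{4856639}{66}} = - \frac{66}{4856639}$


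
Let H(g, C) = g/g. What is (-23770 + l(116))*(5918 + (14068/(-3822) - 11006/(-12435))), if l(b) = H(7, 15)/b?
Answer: -2227480905306061/15842190 ≈ -1.4060e+8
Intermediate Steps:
H(g, C) = 1
l(b) = 1/b
(-23770 + l(116))*(5918 + (14068/(-3822) - 11006/(-12435))) = (-23770 + 1/116)*(5918 + (14068/(-3822) - 11006/(-12435))) = (-23770 + 1/116)*(5918 + (14068*(-1/3822) - 11006*(-1/12435))) = -2757319*(5918 + (-7034/1911 + 11006/12435))/116 = -2757319*(5918 - 22145108/7921095)/116 = -2757319/116*46854895102/7921095 = -2227480905306061/15842190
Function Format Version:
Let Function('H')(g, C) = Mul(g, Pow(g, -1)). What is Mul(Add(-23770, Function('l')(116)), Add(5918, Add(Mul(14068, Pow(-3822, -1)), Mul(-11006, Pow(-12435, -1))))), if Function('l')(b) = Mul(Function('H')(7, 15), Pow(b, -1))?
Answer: Rational(-2227480905306061, 15842190) ≈ -1.4060e+8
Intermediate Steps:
Function('H')(g, C) = 1
Function('l')(b) = Pow(b, -1) (Function('l')(b) = Mul(1, Pow(b, -1)) = Pow(b, -1))
Mul(Add(-23770, Function('l')(116)), Add(5918, Add(Mul(14068, Pow(-3822, -1)), Mul(-11006, Pow(-12435, -1))))) = Mul(Add(-23770, Pow(116, -1)), Add(5918, Add(Mul(14068, Pow(-3822, -1)), Mul(-11006, Pow(-12435, -1))))) = Mul(Add(-23770, Rational(1, 116)), Add(5918, Add(Mul(14068, Rational(-1, 3822)), Mul(-11006, Rational(-1, 12435))))) = Mul(Rational(-2757319, 116), Add(5918, Add(Rational(-7034, 1911), Rational(11006, 12435)))) = Mul(Rational(-2757319, 116), Add(5918, Rational(-22145108, 7921095))) = Mul(Rational(-2757319, 116), Rational(46854895102, 7921095)) = Rational(-2227480905306061, 15842190)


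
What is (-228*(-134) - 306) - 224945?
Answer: -194699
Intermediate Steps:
(-228*(-134) - 306) - 224945 = (30552 - 306) - 224945 = 30246 - 224945 = -194699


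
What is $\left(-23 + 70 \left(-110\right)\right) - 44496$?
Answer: $-52219$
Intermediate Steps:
$\left(-23 + 70 \left(-110\right)\right) - 44496 = \left(-23 - 7700\right) - 44496 = -7723 - 44496 = -52219$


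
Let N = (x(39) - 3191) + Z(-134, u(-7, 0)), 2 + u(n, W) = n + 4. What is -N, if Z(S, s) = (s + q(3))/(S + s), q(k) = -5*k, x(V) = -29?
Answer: 447560/139 ≈ 3219.9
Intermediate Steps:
u(n, W) = 2 + n (u(n, W) = -2 + (n + 4) = -2 + (4 + n) = 2 + n)
Z(S, s) = (-15 + s)/(S + s) (Z(S, s) = (s - 5*3)/(S + s) = (s - 15)/(S + s) = (-15 + s)/(S + s))
N = -447560/139 (N = (-29 - 3191) + (-15 + (2 - 7))/(-134 + (2 - 7)) = -3220 + (-15 - 5)/(-134 - 5) = -3220 - 20/(-139) = -3220 - 1/139*(-20) = -3220 + 20/139 = -447560/139 ≈ -3219.9)
-N = -1*(-447560/139) = 447560/139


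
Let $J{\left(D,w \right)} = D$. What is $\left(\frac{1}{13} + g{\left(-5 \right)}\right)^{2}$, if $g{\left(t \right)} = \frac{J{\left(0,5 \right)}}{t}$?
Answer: $\frac{1}{169} \approx 0.0059172$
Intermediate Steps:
$g{\left(t \right)} = 0$ ($g{\left(t \right)} = \frac{0}{t} = 0$)
$\left(\frac{1}{13} + g{\left(-5 \right)}\right)^{2} = \left(\frac{1}{13} + 0\right)^{2} = \left(\frac{1}{13}\right)^{2} = \frac{1}{169}$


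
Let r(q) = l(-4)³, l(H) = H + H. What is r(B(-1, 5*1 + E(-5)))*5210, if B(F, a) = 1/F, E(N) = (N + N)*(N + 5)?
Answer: -2667520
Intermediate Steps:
E(N) = 2*N*(5 + N) (E(N) = (2*N)*(5 + N) = 2*N*(5 + N))
l(H) = 2*H
r(q) = -512 (r(q) = (2*(-4))³ = (-8)³ = -512)
r(B(-1, 5*1 + E(-5)))*5210 = -512*5210 = -2667520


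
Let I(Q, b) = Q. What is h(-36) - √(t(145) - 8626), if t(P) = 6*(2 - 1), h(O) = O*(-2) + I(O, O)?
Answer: 36 - 2*I*√2155 ≈ 36.0 - 92.844*I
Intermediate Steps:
h(O) = -O (h(O) = O*(-2) + O = -2*O + O = -O)
t(P) = 6 (t(P) = 6*1 = 6)
h(-36) - √(t(145) - 8626) = -1*(-36) - √(6 - 8626) = 36 - √(-8620) = 36 - 2*I*√2155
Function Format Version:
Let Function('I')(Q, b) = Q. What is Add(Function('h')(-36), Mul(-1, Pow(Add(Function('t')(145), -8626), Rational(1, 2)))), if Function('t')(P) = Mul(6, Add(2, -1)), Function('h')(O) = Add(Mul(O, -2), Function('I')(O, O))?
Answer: Add(36, Mul(-2, I, Pow(2155, Rational(1, 2)))) ≈ Add(36.000, Mul(-92.844, I))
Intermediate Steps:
Function('h')(O) = Mul(-1, O) (Function('h')(O) = Add(Mul(O, -2), O) = Add(Mul(-2, O), O) = Mul(-1, O))
Function('t')(P) = 6 (Function('t')(P) = Mul(6, 1) = 6)
Add(Function('h')(-36), Mul(-1, Pow(Add(Function('t')(145), -8626), Rational(1, 2)))) = Add(Mul(-1, -36), Mul(-1, Pow(Add(6, -8626), Rational(1, 2)))) = Add(36, Mul(-1, Pow(-8620, Rational(1, 2)))) = Add(36, Mul(-1, Mul(2, I, Pow(2155, Rational(1, 2))))) = Add(36, Mul(-2, I, Pow(2155, Rational(1, 2))))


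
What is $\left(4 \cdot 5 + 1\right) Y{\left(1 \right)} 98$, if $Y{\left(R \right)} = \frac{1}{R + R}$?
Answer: $1029$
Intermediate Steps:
$Y{\left(R \right)} = \frac{1}{2 R}$
$\left(4 \cdot 5 + 1\right) Y{\left(1 \right)} 98 = \left(4 \cdot 5 + 1\right) \frac{1}{2 \cdot 1} \cdot 98 = \left(20 + 1\right) \frac{1}{2} \cdot 1 \cdot 98 = 21 \cdot \frac{1}{2} \cdot 98 = \frac{21}{2} \cdot 98 = 1029$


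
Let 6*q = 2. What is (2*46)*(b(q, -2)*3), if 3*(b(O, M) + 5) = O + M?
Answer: -4600/3 ≈ -1533.3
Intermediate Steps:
q = ⅓ (q = (⅙)*2 = ⅓ ≈ 0.33333)
b(O, M) = -5 + M/3 + O/3 (b(O, M) = -5 + (O + M)/3 = -5 + (M + O)/3 = -5 + (M/3 + O/3) = -5 + M/3 + O/3)
(2*46)*(b(q, -2)*3) = (2*46)*((-5 + (⅓)*(-2) + (⅓)*(⅓))*3) = 92*((-5 - ⅔ + ⅑)*3) = 92*(-50/9*3) = 92*(-50/3) = -4600/3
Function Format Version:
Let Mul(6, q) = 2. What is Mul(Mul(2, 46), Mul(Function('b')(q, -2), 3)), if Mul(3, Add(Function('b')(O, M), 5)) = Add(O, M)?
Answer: Rational(-4600, 3) ≈ -1533.3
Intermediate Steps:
q = Rational(1, 3) (q = Mul(Rational(1, 6), 2) = Rational(1, 3) ≈ 0.33333)
Function('b')(O, M) = Add(-5, Mul(Rational(1, 3), M), Mul(Rational(1, 3), O)) (Function('b')(O, M) = Add(-5, Mul(Rational(1, 3), Add(O, M))) = Add(-5, Mul(Rational(1, 3), Add(M, O))) = Add(-5, Add(Mul(Rational(1, 3), M), Mul(Rational(1, 3), O))) = Add(-5, Mul(Rational(1, 3), M), Mul(Rational(1, 3), O)))
Mul(Mul(2, 46), Mul(Function('b')(q, -2), 3)) = Mul(Mul(2, 46), Mul(Add(-5, Mul(Rational(1, 3), -2), Mul(Rational(1, 3), Rational(1, 3))), 3)) = Mul(92, Mul(Add(-5, Rational(-2, 3), Rational(1, 9)), 3)) = Mul(92, Mul(Rational(-50, 9), 3)) = Mul(92, Rational(-50, 3)) = Rational(-4600, 3)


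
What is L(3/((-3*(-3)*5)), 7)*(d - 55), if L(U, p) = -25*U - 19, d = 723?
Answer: -41416/3 ≈ -13805.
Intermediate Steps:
L(U, p) = -19 - 25*U
L(3/((-3*(-3)*5)), 7)*(d - 55) = (-19 - 75/(-3*(-3)*5))*(723 - 55) = (-19 - 75/(9*5))*668 = (-19 - 75/45)*668 = (-19 - 25*1/15)*668 = (-19 - 5/3)*668 = -62/3*668 = -41416/3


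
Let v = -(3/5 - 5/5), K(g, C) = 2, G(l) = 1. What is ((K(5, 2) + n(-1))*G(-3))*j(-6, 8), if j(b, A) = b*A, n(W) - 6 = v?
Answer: -2016/5 ≈ -403.20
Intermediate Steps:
v = ⅖ (v = -(3*(⅕) - 5*⅕) = -(⅗ - 1) = -1*(-⅖) = ⅖ ≈ 0.40000)
n(W) = 32/5 (n(W) = 6 + ⅖ = 32/5)
j(b, A) = A*b
((K(5, 2) + n(-1))*G(-3))*j(-6, 8) = ((2 + 32/5)*1)*(8*(-6)) = ((42/5)*1)*(-48) = (42/5)*(-48) = -2016/5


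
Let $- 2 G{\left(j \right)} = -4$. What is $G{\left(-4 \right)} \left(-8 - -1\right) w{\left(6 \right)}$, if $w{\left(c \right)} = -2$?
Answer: $28$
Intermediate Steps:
$G{\left(j \right)} = 2$ ($G{\left(j \right)} = \left(- \frac{1}{2}\right) \left(-4\right) = 2$)
$G{\left(-4 \right)} \left(-8 - -1\right) w{\left(6 \right)} = 2 \left(-8 - -1\right) \left(-2\right) = 2 \left(-8 + 1\right) \left(-2\right) = 2 \left(-7\right) \left(-2\right) = \left(-14\right) \left(-2\right) = 28$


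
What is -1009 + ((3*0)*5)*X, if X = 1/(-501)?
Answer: -1009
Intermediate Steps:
X = -1/501 ≈ -0.0019960
-1009 + ((3*0)*5)*X = -1009 + ((3*0)*5)*(-1/501) = -1009 + (0*5)*(-1/501) = -1009 + 0*(-1/501) = -1009 + 0 = -1009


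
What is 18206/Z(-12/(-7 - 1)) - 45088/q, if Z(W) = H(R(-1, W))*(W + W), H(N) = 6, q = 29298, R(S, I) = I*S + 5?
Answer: 44382317/43947 ≈ 1009.9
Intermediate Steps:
R(S, I) = 5 + I*S
Z(W) = 12*W (Z(W) = 6*(W + W) = 6*(2*W) = 12*W)
18206/Z(-12/(-7 - 1)) - 45088/q = 18206/((12*(-12/(-7 - 1)))) - 45088/29298 = 18206/((12*(-12/(-8)))) - 45088*1/29298 = 18206/((12*(-1/8*(-12)))) - 22544/14649 = 18206/((12*(3/2))) - 22544/14649 = 18206/18 - 22544/14649 = 18206*(1/18) - 22544/14649 = 9103/9 - 22544/14649 = 44382317/43947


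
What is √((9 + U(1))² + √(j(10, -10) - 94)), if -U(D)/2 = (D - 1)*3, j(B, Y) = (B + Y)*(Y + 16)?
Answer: √(81 + I*√94) ≈ 9.0161 + 0.53767*I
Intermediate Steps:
j(B, Y) = (16 + Y)*(B + Y) (j(B, Y) = (B + Y)*(16 + Y) = (16 + Y)*(B + Y))
U(D) = 6 - 6*D (U(D) = -2*(D - 1)*3 = -2*(-1 + D)*3 = -2*(-3 + 3*D) = 6 - 6*D)
√((9 + U(1))² + √(j(10, -10) - 94)) = √((9 + (6 - 6*1))² + √(((-10)² + 16*10 + 16*(-10) + 10*(-10)) - 94)) = √((9 + (6 - 6))² + √((100 + 160 - 160 - 100) - 94)) = √((9 + 0)² + √(0 - 94)) = √(9² + √(-94)) = √(81 + I*√94)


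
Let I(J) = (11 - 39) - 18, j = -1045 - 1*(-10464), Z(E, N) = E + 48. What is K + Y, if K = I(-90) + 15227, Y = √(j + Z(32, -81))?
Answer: 15181 + √9499 ≈ 15278.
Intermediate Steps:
Z(E, N) = 48 + E
j = 9419 (j = -1045 + 10464 = 9419)
I(J) = -46 (I(J) = -28 - 18 = -46)
Y = √9499 (Y = √(9419 + (48 + 32)) = √(9419 + 80) = √9499 ≈ 97.463)
K = 15181 (K = -46 + 15227 = 15181)
K + Y = 15181 + √9499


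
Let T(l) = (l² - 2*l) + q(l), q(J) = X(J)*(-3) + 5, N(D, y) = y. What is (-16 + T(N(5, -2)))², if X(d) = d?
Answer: 9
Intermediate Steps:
q(J) = 5 - 3*J (q(J) = J*(-3) + 5 = -3*J + 5 = 5 - 3*J)
T(l) = 5 + l² - 5*l (T(l) = (l² - 2*l) + (5 - 3*l) = 5 + l² - 5*l)
(-16 + T(N(5, -2)))² = (-16 + (5 + (-2)² - 5*(-2)))² = (-16 + (5 + 4 + 10))² = (-16 + 19)² = 3² = 9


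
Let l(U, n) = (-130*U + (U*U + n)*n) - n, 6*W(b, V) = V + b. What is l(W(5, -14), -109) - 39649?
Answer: -110837/4 ≈ -27709.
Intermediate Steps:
W(b, V) = V/6 + b/6 (W(b, V) = (V + b)/6 = V/6 + b/6)
l(U, n) = -n - 130*U + n*(n + U**2) (l(U, n) = (-130*U + (U**2 + n)*n) - n = (-130*U + (n + U**2)*n) - n = (-130*U + n*(n + U**2)) - n = -n - 130*U + n*(n + U**2))
l(W(5, -14), -109) - 39649 = ((-109)**2 - 1*(-109) - 130*((1/6)*(-14) + (1/6)*5) - 109*((1/6)*(-14) + (1/6)*5)**2) - 39649 = (11881 + 109 - 130*(-7/3 + 5/6) - 109*(-7/3 + 5/6)**2) - 39649 = (11881 + 109 - 130*(-3/2) - 109*(-3/2)**2) - 39649 = (11881 + 109 + 195 - 109*9/4) - 39649 = (11881 + 109 + 195 - 981/4) - 39649 = 47759/4 - 39649 = -110837/4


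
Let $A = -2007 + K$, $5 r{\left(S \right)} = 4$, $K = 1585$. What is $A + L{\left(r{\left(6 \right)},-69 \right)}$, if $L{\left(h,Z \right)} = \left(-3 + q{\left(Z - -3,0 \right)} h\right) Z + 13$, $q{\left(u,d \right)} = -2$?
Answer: $- \frac{458}{5} \approx -91.6$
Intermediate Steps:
$r{\left(S \right)} = \frac{4}{5}$ ($r{\left(S \right)} = \frac{1}{5} \cdot 4 = \frac{4}{5}$)
$L{\left(h,Z \right)} = 13 + Z \left(-3 - 2 h\right)$ ($L{\left(h,Z \right)} = \left(-3 - 2 h\right) Z + 13 = Z \left(-3 - 2 h\right) + 13 = 13 + Z \left(-3 - 2 h\right)$)
$A = -422$ ($A = -2007 + 1585 = -422$)
$A + L{\left(r{\left(6 \right)},-69 \right)} = -422 - \left(-220 - \frac{552}{5}\right) = -422 + \left(13 + 207 + \frac{552}{5}\right) = -422 + \frac{1652}{5} = - \frac{458}{5}$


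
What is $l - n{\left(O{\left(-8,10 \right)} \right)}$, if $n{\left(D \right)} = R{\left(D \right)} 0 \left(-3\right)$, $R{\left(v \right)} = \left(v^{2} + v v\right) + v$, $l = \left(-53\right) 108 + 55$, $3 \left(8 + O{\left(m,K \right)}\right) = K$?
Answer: $-5669$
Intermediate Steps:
$O{\left(m,K \right)} = -8 + \frac{K}{3}$
$l = -5669$ ($l = -5724 + 55 = -5669$)
$R{\left(v \right)} = v + 2 v^{2}$ ($R{\left(v \right)} = \left(v^{2} + v^{2}\right) + v = 2 v^{2} + v = v + 2 v^{2}$)
$n{\left(D \right)} = 0$ ($n{\left(D \right)} = D \left(1 + 2 D\right) 0 \left(-3\right) = 0 \left(-3\right) = 0$)
$l - n{\left(O{\left(-8,10 \right)} \right)} = -5669 - 0 = -5669 + 0 = -5669$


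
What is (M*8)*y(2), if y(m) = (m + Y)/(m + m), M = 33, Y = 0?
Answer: 132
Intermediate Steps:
y(m) = 1/2 (y(m) = (m + 0)/(m + m) = m/((2*m)) = m*(1/(2*m)) = 1/2)
(M*8)*y(2) = (33*8)*(1/2) = 264*(1/2) = 132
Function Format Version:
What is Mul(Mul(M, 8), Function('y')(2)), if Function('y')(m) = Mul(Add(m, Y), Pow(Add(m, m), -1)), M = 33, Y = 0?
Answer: 132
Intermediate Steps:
Function('y')(m) = Rational(1, 2) (Function('y')(m) = Mul(Add(m, 0), Pow(Add(m, m), -1)) = Mul(m, Pow(Mul(2, m), -1)) = Mul(m, Mul(Rational(1, 2), Pow(m, -1))) = Rational(1, 2))
Mul(Mul(M, 8), Function('y')(2)) = Mul(Mul(33, 8), Rational(1, 2)) = Mul(264, Rational(1, 2)) = 132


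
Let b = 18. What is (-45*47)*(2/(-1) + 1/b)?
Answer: 8225/2 ≈ 4112.5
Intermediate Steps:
(-45*47)*(2/(-1) + 1/b) = (-45*47)*(2/(-1) + 1/18) = -2115*(2*(-1) + 1*(1/18)) = -2115*(-2 + 1/18) = -2115*(-35/18) = 8225/2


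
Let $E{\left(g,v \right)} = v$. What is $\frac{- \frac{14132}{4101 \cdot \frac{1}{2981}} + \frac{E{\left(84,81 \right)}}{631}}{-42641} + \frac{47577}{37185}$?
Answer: $\frac{2079421895222534}{1367706908692545} \approx 1.5204$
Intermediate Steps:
$\frac{- \frac{14132}{4101 \cdot \frac{1}{2981}} + \frac{E{\left(84,81 \right)}}{631}}{-42641} + \frac{47577}{37185} = \frac{- \frac{14132}{4101 \cdot \frac{1}{2981}} + \frac{81}{631}}{-42641} + \frac{47577}{37185} = \left(- \frac{14132}{4101 \cdot \frac{1}{2981}} + 81 \cdot \frac{1}{631}\right) \left(- \frac{1}{42641}\right) + 47577 \cdot \frac{1}{37185} = \left(- \frac{14132}{\frac{4101}{2981}} + \frac{81}{631}\right) \left(- \frac{1}{42641}\right) + \frac{15859}{12395} = \left(\left(-14132\right) \frac{2981}{4101} + \frac{81}{631}\right) \left(- \frac{1}{42641}\right) + \frac{15859}{12395} = \left(- \frac{42127492}{4101} + \frac{81}{631}\right) \left(- \frac{1}{42641}\right) + \frac{15859}{12395} = \left(- \frac{26582115271}{2587731}\right) \left(- \frac{1}{42641}\right) + \frac{15859}{12395} = \frac{26582115271}{110343437571} + \frac{15859}{12395} = \frac{2079421895222534}{1367706908692545}$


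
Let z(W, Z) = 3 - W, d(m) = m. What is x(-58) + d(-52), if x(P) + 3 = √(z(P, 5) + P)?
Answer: -55 + √3 ≈ -53.268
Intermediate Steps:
x(P) = -3 + √3 (x(P) = -3 + √((3 - P) + P) = -3 + √3)
x(-58) + d(-52) = (-3 + √3) - 52 = -55 + √3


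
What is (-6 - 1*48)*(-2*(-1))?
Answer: -108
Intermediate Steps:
(-6 - 1*48)*(-2*(-1)) = (-6 - 48)*2 = -54*2 = -108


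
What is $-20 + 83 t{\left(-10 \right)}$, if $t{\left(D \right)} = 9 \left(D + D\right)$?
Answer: $-14960$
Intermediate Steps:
$t{\left(D \right)} = 18 D$ ($t{\left(D \right)} = 9 \cdot 2 D = 18 D$)
$-20 + 83 t{\left(-10 \right)} = -20 + 83 \cdot 18 \left(-10\right) = -20 + 83 \left(-180\right) = -20 - 14940 = -14960$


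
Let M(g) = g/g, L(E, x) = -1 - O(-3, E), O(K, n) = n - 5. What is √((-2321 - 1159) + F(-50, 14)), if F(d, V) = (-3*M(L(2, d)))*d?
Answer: 3*I*√370 ≈ 57.706*I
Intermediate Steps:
O(K, n) = -5 + n
L(E, x) = 4 - E (L(E, x) = -1 - (-5 + E) = -1 + (5 - E) = 4 - E)
M(g) = 1
F(d, V) = -3*d (F(d, V) = (-3*1)*d = -3*d)
√((-2321 - 1159) + F(-50, 14)) = √((-2321 - 1159) - 3*(-50)) = √(-3480 + 150) = √(-3330) = 3*I*√370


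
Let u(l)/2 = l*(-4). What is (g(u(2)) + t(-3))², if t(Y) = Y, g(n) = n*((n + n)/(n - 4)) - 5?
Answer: 28224/25 ≈ 1129.0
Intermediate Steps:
u(l) = -8*l (u(l) = 2*(l*(-4)) = 2*(-4*l) = -8*l)
g(n) = -5 + 2*n²/(-4 + n) (g(n) = n*((2*n)/(-4 + n)) - 5 = n*(2*n/(-4 + n)) - 5 = 2*n²/(-4 + n) - 5 = -5 + 2*n²/(-4 + n))
(g(u(2)) + t(-3))² = ((20 - (-40)*2 + 2*(-8*2)²)/(-4 - 8*2) - 3)² = ((20 - 5*(-16) + 2*(-16)²)/(-4 - 16) - 3)² = ((20 + 80 + 2*256)/(-20) - 3)² = (-(20 + 80 + 512)/20 - 3)² = (-1/20*612 - 3)² = (-153/5 - 3)² = (-168/5)² = 28224/25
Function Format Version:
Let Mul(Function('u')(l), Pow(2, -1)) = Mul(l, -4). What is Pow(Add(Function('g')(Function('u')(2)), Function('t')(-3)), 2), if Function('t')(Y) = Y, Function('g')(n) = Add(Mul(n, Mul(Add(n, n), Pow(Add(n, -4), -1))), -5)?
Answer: Rational(28224, 25) ≈ 1129.0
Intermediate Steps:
Function('u')(l) = Mul(-8, l) (Function('u')(l) = Mul(2, Mul(l, -4)) = Mul(2, Mul(-4, l)) = Mul(-8, l))
Function('g')(n) = Add(-5, Mul(2, Pow(n, 2), Pow(Add(-4, n), -1))) (Function('g')(n) = Add(Mul(n, Mul(Mul(2, n), Pow(Add(-4, n), -1))), -5) = Add(Mul(n, Mul(2, n, Pow(Add(-4, n), -1))), -5) = Add(Mul(2, Pow(n, 2), Pow(Add(-4, n), -1)), -5) = Add(-5, Mul(2, Pow(n, 2), Pow(Add(-4, n), -1))))
Pow(Add(Function('g')(Function('u')(2)), Function('t')(-3)), 2) = Pow(Add(Mul(Pow(Add(-4, Mul(-8, 2)), -1), Add(20, Mul(-5, Mul(-8, 2)), Mul(2, Pow(Mul(-8, 2), 2)))), -3), 2) = Pow(Add(Mul(Pow(Add(-4, -16), -1), Add(20, Mul(-5, -16), Mul(2, Pow(-16, 2)))), -3), 2) = Pow(Add(Mul(Pow(-20, -1), Add(20, 80, Mul(2, 256))), -3), 2) = Pow(Add(Mul(Rational(-1, 20), Add(20, 80, 512)), -3), 2) = Pow(Add(Mul(Rational(-1, 20), 612), -3), 2) = Pow(Add(Rational(-153, 5), -3), 2) = Pow(Rational(-168, 5), 2) = Rational(28224, 25)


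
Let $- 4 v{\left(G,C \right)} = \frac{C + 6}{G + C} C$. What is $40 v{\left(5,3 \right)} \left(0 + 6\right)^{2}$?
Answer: $-1215$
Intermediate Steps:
$v{\left(G,C \right)} = - \frac{C \left(6 + C\right)}{4 \left(C + G\right)}$ ($v{\left(G,C \right)} = - \frac{\frac{C + 6}{G + C} C}{4} = - \frac{\frac{6 + C}{C + G} C}{4} = - \frac{C \frac{1}{C + G} \left(6 + C\right)}{4} = - \frac{C \left(6 + C\right)}{4 \left(C + G\right)}$)
$40 v{\left(5,3 \right)} \left(0 + 6\right)^{2} = 40 \left(\left(-1\right) 3 \frac{1}{4 \cdot 3 + 4 \cdot 5} \left(6 + 3\right)\right) \left(0 + 6\right)^{2} = 40 \left(\left(-1\right) 3 \frac{1}{12 + 20} \cdot 9\right) 6^{2} = 40 \left(\left(-1\right) 3 \cdot \frac{1}{32} \cdot 9\right) 36 = 40 \left(- \frac{27}{32}\right) 36 = \left(- \frac{135}{4}\right) 36 = -1215$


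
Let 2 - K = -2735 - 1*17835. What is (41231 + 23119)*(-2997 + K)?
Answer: 1130951250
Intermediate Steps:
K = 20572 (K = 2 - (-2735 - 1*17835) = 2 - (-2735 - 17835) = 2 - 1*(-20570) = 2 + 20570 = 20572)
(41231 + 23119)*(-2997 + K) = (41231 + 23119)*(-2997 + 20572) = 64350*17575 = 1130951250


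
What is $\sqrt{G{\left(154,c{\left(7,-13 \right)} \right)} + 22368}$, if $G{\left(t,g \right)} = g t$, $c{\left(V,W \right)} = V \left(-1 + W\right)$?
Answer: $2 \sqrt{1819} \approx 85.299$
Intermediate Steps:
$\sqrt{G{\left(154,c{\left(7,-13 \right)} \right)} + 22368} = \sqrt{7 \left(-1 - 13\right) 154 + 22368} = \sqrt{7 \left(-14\right) 154 + 22368} = \sqrt{\left(-98\right) 154 + 22368} = \sqrt{-15092 + 22368} = \sqrt{7276} = 2 \sqrt{1819}$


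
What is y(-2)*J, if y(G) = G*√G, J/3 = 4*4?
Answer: -96*I*√2 ≈ -135.76*I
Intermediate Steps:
J = 48 (J = 3*(4*4) = 3*16 = 48)
y(G) = G^(3/2)
y(-2)*J = (-2)^(3/2)*48 = -2*I*√2*48 = -96*I*√2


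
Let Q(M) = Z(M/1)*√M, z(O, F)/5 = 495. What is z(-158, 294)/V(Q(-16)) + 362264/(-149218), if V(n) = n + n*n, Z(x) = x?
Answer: -926755079/305673073 + 2475*I/262208 ≈ -3.0318 + 0.0094391*I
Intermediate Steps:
z(O, F) = 2475 (z(O, F) = 5*495 = 2475)
Q(M) = M^(3/2) (Q(M) = (M/1)*√M = (M*1)*√M = M*√M = M^(3/2))
V(n) = n + n²
z(-158, 294)/V(Q(-16)) + 362264/(-149218) = 2475/(((-16)^(3/2)*(1 + (-16)^(3/2)))) + 362264/(-149218) = 2475/(((-64*I)*(1 - 64*I))) + 362264*(-1/149218) = 2475/((-64*I*(1 - 64*I))) - 181132/74609 = 2475*(I*(1 + 64*I)/262208) - 181132/74609 = 2475*I*(1 + 64*I)/262208 - 181132/74609 = -181132/74609 + 2475*I*(1 + 64*I)/262208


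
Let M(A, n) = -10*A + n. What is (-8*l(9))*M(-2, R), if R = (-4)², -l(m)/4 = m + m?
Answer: 20736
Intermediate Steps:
l(m) = -8*m (l(m) = -4*(m + m) = -8*m)
R = 16
M(A, n) = n - 10*A
(-8*l(9))*M(-2, R) = (-(-64)*9)*(16 - 10*(-2)) = (-8*(-72))*(16 + 20) = 576*36 = 20736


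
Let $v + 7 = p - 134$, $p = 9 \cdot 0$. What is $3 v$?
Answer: $-423$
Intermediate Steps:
$p = 0$
$v = -141$ ($v = -7 + \left(0 - 134\right) = -7 - 134 = -141$)
$3 v = 3 \left(-141\right) = -423$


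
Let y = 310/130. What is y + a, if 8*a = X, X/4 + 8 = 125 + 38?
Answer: 2077/26 ≈ 79.885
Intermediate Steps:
y = 31/13 (y = 310*(1/130) = 31/13 ≈ 2.3846)
X = 620 (X = -32 + 4*(125 + 38) = -32 + 4*163 = -32 + 652 = 620)
a = 155/2 (a = (⅛)*620 = 155/2 ≈ 77.500)
y + a = 31/13 + 155/2 = 2077/26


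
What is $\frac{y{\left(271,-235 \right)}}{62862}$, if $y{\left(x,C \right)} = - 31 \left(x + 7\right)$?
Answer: $- \frac{4309}{31431} \approx -0.13709$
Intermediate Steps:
$y{\left(x,C \right)} = -217 - 31 x$ ($y{\left(x,C \right)} = - 31 \left(7 + x\right) = -217 - 31 x$)
$\frac{y{\left(271,-235 \right)}}{62862} = \frac{-217 - 8401}{62862} = \left(-217 - 8401\right) \frac{1}{62862} = \left(-8618\right) \frac{1}{62862} = - \frac{4309}{31431}$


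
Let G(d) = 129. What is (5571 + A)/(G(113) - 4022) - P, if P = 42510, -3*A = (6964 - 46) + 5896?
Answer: -496478189/11679 ≈ -42510.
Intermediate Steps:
A = -12814/3 (A = -((6964 - 46) + 5896)/3 = -(6918 + 5896)/3 = -⅓*12814 = -12814/3 ≈ -4271.3)
(5571 + A)/(G(113) - 4022) - P = (5571 - 12814/3)/(129 - 4022) - 1*42510 = (3899/3)/(-3893) - 42510 = (3899/3)*(-1/3893) - 42510 = -3899/11679 - 42510 = -496478189/11679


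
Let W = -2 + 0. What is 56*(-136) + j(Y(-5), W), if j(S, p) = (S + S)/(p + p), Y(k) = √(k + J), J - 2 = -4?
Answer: -7616 - I*√7/2 ≈ -7616.0 - 1.3229*I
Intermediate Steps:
J = -2 (J = 2 - 4 = -2)
W = -2
Y(k) = √(-2 + k) (Y(k) = √(k - 2) = √(-2 + k))
j(S, p) = S/p (j(S, p) = (2*S)/((2*p)) = (2*S)*(1/(2*p)) = S/p)
56*(-136) + j(Y(-5), W) = 56*(-136) + √(-2 - 5)/(-2) = -7616 + √(-7)*(-½) = -7616 + (I*√7)*(-½) = -7616 - I*√7/2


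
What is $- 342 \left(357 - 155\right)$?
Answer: $-69084$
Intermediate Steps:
$- 342 \left(357 - 155\right) = \left(-342\right) 202 = -69084$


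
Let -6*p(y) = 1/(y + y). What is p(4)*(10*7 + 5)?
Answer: -25/16 ≈ -1.5625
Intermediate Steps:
p(y) = -1/(12*y) (p(y) = -1/(6*(y + y)) = -1/(2*y)/6 = -1/(12*y))
p(4)*(10*7 + 5) = (-1/12/4)*(10*7 + 5) = (-1/12*1/4)*(70 + 5) = -1/48*75 = -25/16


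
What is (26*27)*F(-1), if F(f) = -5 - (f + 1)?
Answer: -3510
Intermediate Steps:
F(f) = -6 - f (F(f) = -5 - (1 + f) = -5 + (-1 - f) = -6 - f)
(26*27)*F(-1) = (26*27)*(-6 - 1*(-1)) = 702*(-6 + 1) = 702*(-5) = -3510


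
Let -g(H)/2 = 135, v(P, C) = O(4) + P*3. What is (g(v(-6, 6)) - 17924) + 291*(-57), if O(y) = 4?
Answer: -34781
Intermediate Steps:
v(P, C) = 4 + 3*P (v(P, C) = 4 + P*3 = 4 + 3*P)
g(H) = -270 (g(H) = -2*135 = -270)
(g(v(-6, 6)) - 17924) + 291*(-57) = (-270 - 17924) + 291*(-57) = -18194 - 16587 = -34781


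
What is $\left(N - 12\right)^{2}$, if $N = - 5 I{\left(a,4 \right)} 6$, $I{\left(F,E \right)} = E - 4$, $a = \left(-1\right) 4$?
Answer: $144$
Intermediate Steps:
$a = -4$
$I{\left(F,E \right)} = -4 + E$
$N = 0$ ($N = - 5 \left(-4 + 4\right) 6 = \left(-5\right) 0 \cdot 6 = 0 \cdot 6 = 0$)
$\left(N - 12\right)^{2} = \left(0 - 12\right)^{2} = \left(-12\right)^{2} = 144$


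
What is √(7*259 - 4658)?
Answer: I*√2845 ≈ 53.339*I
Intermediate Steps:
√(7*259 - 4658) = √(1813 - 4658) = √(-2845) = I*√2845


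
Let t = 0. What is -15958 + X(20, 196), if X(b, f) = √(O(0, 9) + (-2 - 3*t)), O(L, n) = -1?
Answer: -15958 + I*√3 ≈ -15958.0 + 1.732*I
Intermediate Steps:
X(b, f) = I*√3 (X(b, f) = √(-1 + (-2 - 3*0)) = √(-1 + (-2 + 0)) = √(-1 - 2) = √(-3) = I*√3)
-15958 + X(20, 196) = -15958 + I*√3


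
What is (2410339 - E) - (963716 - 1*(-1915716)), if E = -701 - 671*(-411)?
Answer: -744173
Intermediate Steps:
E = 275080 (E = -701 + 275781 = 275080)
(2410339 - E) - (963716 - 1*(-1915716)) = (2410339 - 1*275080) - (963716 - 1*(-1915716)) = (2410339 - 275080) - (963716 + 1915716) = 2135259 - 1*2879432 = 2135259 - 2879432 = -744173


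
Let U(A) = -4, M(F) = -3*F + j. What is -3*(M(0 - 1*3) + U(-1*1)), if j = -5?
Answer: 0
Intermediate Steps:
M(F) = -5 - 3*F (M(F) = -3*F - 5 = -5 - 3*F)
-3*(M(0 - 1*3) + U(-1*1)) = -3*((-5 - 3*(0 - 1*3)) - 4) = -3*((-5 - 3*(0 - 3)) - 4) = -3*((-5 - 3*(-3)) - 4) = -3*((-5 + 9) - 4) = -3*(4 - 4) = -3*0 = 0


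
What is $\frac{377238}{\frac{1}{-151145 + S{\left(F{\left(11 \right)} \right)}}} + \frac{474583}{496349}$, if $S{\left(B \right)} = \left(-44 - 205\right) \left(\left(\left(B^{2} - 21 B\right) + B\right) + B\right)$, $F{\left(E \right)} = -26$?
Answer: $- \frac{82849773004358867}{496349} \approx -1.6692 \cdot 10^{11}$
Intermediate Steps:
$S{\left(B \right)} = - 249 B^{2} + 4731 B$ ($S{\left(B \right)} = - 249 \left(\left(B^{2} - 20 B\right) + B\right) = - 249 \left(B^{2} - 19 B\right) = - 249 B^{2} + 4731 B$)
$\frac{377238}{\frac{1}{-151145 + S{\left(F{\left(11 \right)} \right)}}} + \frac{474583}{496349} = \frac{377238}{\frac{1}{-151145 + 249 \left(-26\right) \left(19 - -26\right)}} + \frac{474583}{496349} = \frac{377238}{\frac{1}{-151145 + 249 \left(-26\right) \left(19 + 26\right)}} + 474583 \cdot \frac{1}{496349} = \frac{377238}{\frac{1}{-151145 + 249 \left(-26\right) 45}} + \frac{474583}{496349} = \frac{377238}{\frac{1}{-151145 - 291330}} + \frac{474583}{496349} = \frac{377238}{\frac{1}{-442475}} + \frac{474583}{496349} = \frac{377238}{- \frac{1}{442475}} + \frac{474583}{496349} = 377238 \left(-442475\right) + \frac{474583}{496349} = -166918384050 + \frac{474583}{496349} = - \frac{82849773004358867}{496349}$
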